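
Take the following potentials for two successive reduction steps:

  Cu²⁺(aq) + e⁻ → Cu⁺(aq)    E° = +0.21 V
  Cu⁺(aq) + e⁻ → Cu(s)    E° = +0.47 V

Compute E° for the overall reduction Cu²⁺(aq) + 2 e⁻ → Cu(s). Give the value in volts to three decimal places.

+0.340 V

Standard free energies of sequential steps add: ΔG°₃ = ΔG°₁ + ΔG°₂, so n₃E°₃ = n₁E°₁ + n₂E°₂.
E°₃ = (1×+0.21 + 1×+0.47) / 2 = (+0.680) / 2 = +0.340 V.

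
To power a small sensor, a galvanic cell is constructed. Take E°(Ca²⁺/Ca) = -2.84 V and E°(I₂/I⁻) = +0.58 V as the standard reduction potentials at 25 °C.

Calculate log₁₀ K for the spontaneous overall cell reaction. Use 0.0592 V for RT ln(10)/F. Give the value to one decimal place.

Cathode: I₂/I⁻; anode: Ca²⁺/Ca. E°cell = +3.42 V, n = 2.
log K = nE°cell / 0.0592 = (2)(+3.42) / 0.0592 = 115.5.

115.5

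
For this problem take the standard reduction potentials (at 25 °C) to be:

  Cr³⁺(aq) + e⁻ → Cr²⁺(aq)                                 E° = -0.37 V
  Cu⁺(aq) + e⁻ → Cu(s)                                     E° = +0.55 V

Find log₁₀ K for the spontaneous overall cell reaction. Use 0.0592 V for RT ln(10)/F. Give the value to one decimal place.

15.5

Cathode: Cu⁺/Cu; anode: Cr³⁺/Cr²⁺. E°cell = +0.92 V, n = 1.
log K = nE°cell / 0.0592 = (1)(+0.92) / 0.0592 = 15.5.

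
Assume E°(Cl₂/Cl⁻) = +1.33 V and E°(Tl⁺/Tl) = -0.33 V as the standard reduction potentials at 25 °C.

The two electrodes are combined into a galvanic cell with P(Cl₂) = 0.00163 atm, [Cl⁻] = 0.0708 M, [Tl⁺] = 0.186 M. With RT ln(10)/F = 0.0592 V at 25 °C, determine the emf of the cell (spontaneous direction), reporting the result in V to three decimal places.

Cl₂/Cl⁻ is the cathode (higher E°), Tl⁺/Tl the anode: E°cell = +1.33 − (-0.33) = +1.66 V, n = 2.
Overall: Cl₂(g) + 2 Tl(s) → 2 Cl⁻(aq) + 2 Tl⁺(aq)
Q = [Cl⁻]^2·[Tl⁺]^2 / (P(Cl₂)); log Q = -0.973.
E = E° − (0.0592/n) log Q = +1.66 − (0.0592/2)(-0.973) = +1.689 V.

+1.689 V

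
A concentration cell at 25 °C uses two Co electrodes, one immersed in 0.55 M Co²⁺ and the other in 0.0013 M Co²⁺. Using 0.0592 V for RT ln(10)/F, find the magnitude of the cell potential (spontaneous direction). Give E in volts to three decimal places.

For a concentration cell E°cell = 0. The 0.55 M side is the cathode (reduction is favoured where [Co²⁺] is higher).
With n = 2, E = −(0.0592/2) log([Co²⁺]ₐₙ/[Co²⁺]꜀ₐₜ) = −(0.0592/2) log(0.0013/0.55) = −(0.0592/2)(-2.626) = +0.078 V.

+0.078 V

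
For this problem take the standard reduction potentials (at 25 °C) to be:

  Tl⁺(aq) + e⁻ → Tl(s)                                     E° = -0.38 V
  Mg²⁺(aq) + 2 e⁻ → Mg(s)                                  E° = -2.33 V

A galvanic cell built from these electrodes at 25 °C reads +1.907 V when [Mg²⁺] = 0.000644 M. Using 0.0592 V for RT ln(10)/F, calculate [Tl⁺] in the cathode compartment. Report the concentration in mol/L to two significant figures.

0.0048 M

Tl⁺/Tl is the cathode, Mg²⁺/Mg the anode: E°cell = +1.95 V, n = 2.
Overall reaction: 2 Tl⁺(aq) + Mg(s) → 2 Tl(s) + Mg²⁺(aq); Q = [Mg²⁺]^1/[Tl⁺]^2.
From E = E° − (0.0592/n) log Q: log Q = (E° − E)·n/0.0592 = (+1.95 − (+1.907))·2/0.0592 = 1.4527.
So 2·log[Tl⁺] = 1·log(0.000644) − log Q = -3.1911 − (1.4527) = -4.6438; log[Tl⁺] = -4.6438 / 2 = -2.3219; [Tl⁺] = 10^(-2.3219) ≈ 0.0048 M.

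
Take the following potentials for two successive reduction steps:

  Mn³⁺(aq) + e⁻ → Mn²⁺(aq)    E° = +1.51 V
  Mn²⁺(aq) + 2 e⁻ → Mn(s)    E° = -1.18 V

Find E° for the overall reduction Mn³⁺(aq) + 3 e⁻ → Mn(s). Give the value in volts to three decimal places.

Since ΔG° = −nFE° is additive over sequential reductions, n₃E°₃ = n₁E°₁ + n₂E°₂.
E°₃ = (1×+1.51 + 2×-1.18) / 3 = (-0.850) / 3 = -0.283 V.

-0.283 V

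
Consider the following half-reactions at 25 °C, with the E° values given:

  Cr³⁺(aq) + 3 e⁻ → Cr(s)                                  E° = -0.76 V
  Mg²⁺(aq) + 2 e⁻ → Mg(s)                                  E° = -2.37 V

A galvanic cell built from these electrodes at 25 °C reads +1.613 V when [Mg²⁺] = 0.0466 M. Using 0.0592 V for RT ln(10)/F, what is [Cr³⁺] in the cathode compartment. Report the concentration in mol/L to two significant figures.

0.014 M

Cr³⁺/Cr is the cathode, Mg²⁺/Mg the anode: E°cell = +1.61 V, n = 6.
Overall reaction: 2 Cr³⁺(aq) + 3 Mg(s) → 2 Cr(s) + 3 Mg²⁺(aq); Q = [Mg²⁺]^3/[Cr³⁺]^2.
From E = E° − (0.0592/n) log Q: log Q = (E° − E)·n/0.0592 = (+1.61 − (+1.613))·6/0.0592 = -0.3041.
So 2·log[Cr³⁺] = 3·log(0.0466) − log Q = -3.9948 − (-0.3041) = -3.6907; log[Cr³⁺] = -3.6907 / 2 = -1.8454; [Cr³⁺] = 10^(-1.8454) ≈ 0.014 M.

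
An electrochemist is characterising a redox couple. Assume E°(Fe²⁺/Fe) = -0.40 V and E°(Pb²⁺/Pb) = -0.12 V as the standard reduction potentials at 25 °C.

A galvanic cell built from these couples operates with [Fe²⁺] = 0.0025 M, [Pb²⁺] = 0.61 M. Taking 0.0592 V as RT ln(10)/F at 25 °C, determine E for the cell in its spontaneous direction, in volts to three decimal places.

Pb²⁺/Pb is the cathode (higher E°), Fe²⁺/Fe the anode: E°cell = -0.12 − (-0.40) = +0.28 V, n = 2.
Overall: Pb²⁺(aq) + Fe(s) → Pb(s) + Fe²⁺(aq)
Q = [Fe²⁺] / ([Pb²⁺]); log Q = -2.387.
E = E° − (0.0592/n) log Q = +0.28 − (0.0592/2)(-2.387) = +0.351 V.

+0.351 V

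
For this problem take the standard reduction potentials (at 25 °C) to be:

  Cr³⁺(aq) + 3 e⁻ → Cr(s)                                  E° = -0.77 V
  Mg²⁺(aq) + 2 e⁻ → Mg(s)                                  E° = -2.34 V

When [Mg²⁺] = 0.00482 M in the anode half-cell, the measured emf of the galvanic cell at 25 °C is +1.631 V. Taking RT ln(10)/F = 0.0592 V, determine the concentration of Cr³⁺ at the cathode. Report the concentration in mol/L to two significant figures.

Cr³⁺/Cr is the cathode, Mg²⁺/Mg the anode: E°cell = +1.57 V, n = 6.
Overall reaction: 2 Cr³⁺(aq) + 3 Mg(s) → 2 Cr(s) + 3 Mg²⁺(aq); Q = [Mg²⁺]^3/[Cr³⁺]^2.
From E = E° − (0.0592/n) log Q: log Q = (E° − E)·n/0.0592 = (+1.57 − (+1.631))·6/0.0592 = -6.1824.
So 2·log[Cr³⁺] = 3·log(0.00482) − log Q = -6.9509 − (-6.1824) = -0.7685; log[Cr³⁺] = -0.7685 / 2 = -0.3842; [Cr³⁺] = 10^(-0.3842) ≈ 0.41 M.

0.41 M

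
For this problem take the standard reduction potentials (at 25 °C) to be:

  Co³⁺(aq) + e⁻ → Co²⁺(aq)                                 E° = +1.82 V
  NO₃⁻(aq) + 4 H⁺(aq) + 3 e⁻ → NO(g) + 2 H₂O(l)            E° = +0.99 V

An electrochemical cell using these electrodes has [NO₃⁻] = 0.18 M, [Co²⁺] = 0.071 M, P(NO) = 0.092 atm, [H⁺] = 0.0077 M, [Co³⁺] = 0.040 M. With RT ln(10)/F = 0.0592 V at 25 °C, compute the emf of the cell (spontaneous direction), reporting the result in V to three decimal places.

+0.976 V

Co³⁺/Co²⁺ is the cathode (higher E°), NO₃⁻/NO the anode: E°cell = +1.82 − (+0.99) = +0.83 V, n = 3.
Overall: 3 Co³⁺(aq) + NO(g) + 2 H₂O(l) → 3 Co²⁺(aq) + NO₃⁻(aq) + 4 H⁺(aq)
Q = [Co²⁺]^3·[NO₃⁻]·[H⁺]^4 / ([Co³⁺]^3·P(NO)); log Q = -7.415.
E = E° − (0.0592/n) log Q = +0.83 − (0.0592/3)(-7.415) = +0.976 V.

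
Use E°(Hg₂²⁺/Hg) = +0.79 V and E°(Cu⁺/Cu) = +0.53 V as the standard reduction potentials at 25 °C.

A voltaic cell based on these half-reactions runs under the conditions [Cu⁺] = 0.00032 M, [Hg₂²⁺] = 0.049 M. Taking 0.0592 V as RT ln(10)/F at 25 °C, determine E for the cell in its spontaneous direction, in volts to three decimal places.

+0.428 V

Hg₂²⁺/Hg is the cathode (higher E°), Cu⁺/Cu the anode: E°cell = +0.79 − (+0.53) = +0.26 V, n = 2.
Overall: Hg₂²⁺(aq) + 2 Cu(s) → 2 Hg(l) + 2 Cu⁺(aq)
Q = [Cu⁺]^2 / ([Hg₂²⁺]); log Q = -5.680.
E = E° − (0.0592/n) log Q = +0.26 − (0.0592/2)(-5.680) = +0.428 V.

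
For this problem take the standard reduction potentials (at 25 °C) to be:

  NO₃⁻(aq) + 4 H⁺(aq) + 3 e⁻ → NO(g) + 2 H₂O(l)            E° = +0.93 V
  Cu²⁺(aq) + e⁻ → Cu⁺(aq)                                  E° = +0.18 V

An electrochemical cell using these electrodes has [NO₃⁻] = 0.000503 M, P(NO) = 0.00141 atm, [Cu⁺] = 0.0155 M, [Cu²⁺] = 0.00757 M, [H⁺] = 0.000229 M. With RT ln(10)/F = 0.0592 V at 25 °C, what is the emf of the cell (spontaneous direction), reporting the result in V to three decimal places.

NO₃⁻/NO is the cathode (higher E°), Cu²⁺/Cu⁺ the anode: E°cell = +0.93 − (+0.18) = +0.75 V, n = 3.
Overall: NO₃⁻(aq) + 4 H⁺(aq) + 3 Cu⁺(aq) → NO(g) + 2 H₂O(l) + 3 Cu²⁺(aq)
Q = P(NO)·[Cu²⁺]^3 / ([NO₃⁻]·[H⁺]^4·[Cu⁺]^3); log Q = 14.075.
E = E° − (0.0592/n) log Q = +0.75 − (0.0592/3)(14.075) = +0.472 V.

+0.472 V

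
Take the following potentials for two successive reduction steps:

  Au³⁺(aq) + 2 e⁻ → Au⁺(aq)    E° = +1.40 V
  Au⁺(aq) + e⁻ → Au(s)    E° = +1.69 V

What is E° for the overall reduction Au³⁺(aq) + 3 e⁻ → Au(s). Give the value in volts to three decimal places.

Since ΔG° = −nFE° is additive over sequential reductions, n₃E°₃ = n₁E°₁ + n₂E°₂.
E°₃ = (2×+1.40 + 1×+1.69) / 3 = (+4.490) / 3 = +1.497 V.

+1.497 V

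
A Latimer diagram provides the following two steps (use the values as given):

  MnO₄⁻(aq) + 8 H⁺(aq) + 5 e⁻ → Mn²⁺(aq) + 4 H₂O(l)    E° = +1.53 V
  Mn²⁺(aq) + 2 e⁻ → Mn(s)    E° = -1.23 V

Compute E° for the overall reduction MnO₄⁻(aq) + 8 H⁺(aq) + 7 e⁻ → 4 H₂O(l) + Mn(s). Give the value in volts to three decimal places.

+0.741 V

Standard free energies of sequential steps add: ΔG°₃ = ΔG°₁ + ΔG°₂, so n₃E°₃ = n₁E°₁ + n₂E°₂.
E°₃ = (5×+1.53 + 2×-1.23) / 7 = (+5.190) / 7 = +0.741 V.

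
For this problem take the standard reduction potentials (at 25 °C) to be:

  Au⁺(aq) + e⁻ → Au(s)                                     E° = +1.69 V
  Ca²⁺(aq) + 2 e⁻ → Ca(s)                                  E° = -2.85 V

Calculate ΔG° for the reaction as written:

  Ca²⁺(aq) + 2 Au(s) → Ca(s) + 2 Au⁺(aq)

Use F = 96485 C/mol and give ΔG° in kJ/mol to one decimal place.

+876.1 kJ/mol

As written, Ca²⁺/Ca is reduced (cathode) and Au⁺/Au is oxidised (anode), so E°cell = (-2.85) − (+1.69) = -4.54 V.
Balancing electrons gives n = 2.
ΔG° = −nFE° = −(2)(96485)(-4.54) = 876,084 J = +876.1 kJ/mol.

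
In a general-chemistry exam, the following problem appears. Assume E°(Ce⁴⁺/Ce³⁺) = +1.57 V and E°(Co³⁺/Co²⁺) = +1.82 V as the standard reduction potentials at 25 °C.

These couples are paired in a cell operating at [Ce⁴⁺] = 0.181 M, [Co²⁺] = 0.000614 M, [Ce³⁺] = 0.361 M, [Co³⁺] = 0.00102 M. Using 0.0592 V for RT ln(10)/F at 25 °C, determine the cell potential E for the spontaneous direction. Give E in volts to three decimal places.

+0.281 V

Co³⁺/Co²⁺ is the cathode (higher E°), Ce⁴⁺/Ce³⁺ the anode: E°cell = +1.82 − (+1.57) = +0.25 V, n = 1.
Overall: Co³⁺(aq) + Ce³⁺(aq) → Co²⁺(aq) + Ce⁴⁺(aq)
Q = [Co²⁺]·[Ce⁴⁺] / ([Co³⁺]·[Ce³⁺]); log Q = -0.520.
E = E° − (0.0592/n) log Q = +0.25 − (0.0592/1)(-0.520) = +0.281 V.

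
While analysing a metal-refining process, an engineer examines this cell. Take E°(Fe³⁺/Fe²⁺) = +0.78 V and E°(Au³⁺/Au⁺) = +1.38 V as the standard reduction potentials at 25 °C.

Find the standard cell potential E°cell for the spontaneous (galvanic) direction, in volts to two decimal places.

+0.60 V

The Au³⁺/Au⁺ couple has the higher reduction potential, so it is the cathode; Fe³⁺/Fe²⁺ is oxidised at the anode.
E°cell = E°(cathode) − E°(anode) = (+1.38) − (+0.78) = +0.60 V.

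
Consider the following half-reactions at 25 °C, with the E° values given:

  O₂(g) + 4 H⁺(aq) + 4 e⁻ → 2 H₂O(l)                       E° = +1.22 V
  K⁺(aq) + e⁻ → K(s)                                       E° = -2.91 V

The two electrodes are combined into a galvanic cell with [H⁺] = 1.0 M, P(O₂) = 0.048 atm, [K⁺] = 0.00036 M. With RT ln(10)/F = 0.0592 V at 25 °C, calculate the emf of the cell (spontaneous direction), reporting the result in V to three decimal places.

O₂/H₂O is the cathode (higher E°), K⁺/K the anode: E°cell = +1.22 − (-2.91) = +4.13 V, n = 4.
Overall: O₂(g) + 4 H⁺(aq) + 4 K(s) → 2 H₂O(l) + 4 K⁺(aq)
Q = [K⁺]^4 / (P(O₂)·[H⁺]^4); log Q = -12.456.
E = E° − (0.0592/n) log Q = +4.13 − (0.0592/4)(-12.456) = +4.314 V.

+4.314 V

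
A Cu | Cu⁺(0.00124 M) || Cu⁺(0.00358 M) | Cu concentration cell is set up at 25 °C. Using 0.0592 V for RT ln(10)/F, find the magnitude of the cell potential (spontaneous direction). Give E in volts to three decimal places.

+0.027 V

For a concentration cell E°cell = 0. The 0.00358 M side is the cathode (reduction is favoured where [Cu⁺] is higher).
With n = 1, E = −(0.0592/1) log([Cu⁺]ₐₙ/[Cu⁺]꜀ₐₜ) = −(0.0592/1) log(0.00124/0.00358) = −(0.0592/1)(-0.460) = +0.027 V.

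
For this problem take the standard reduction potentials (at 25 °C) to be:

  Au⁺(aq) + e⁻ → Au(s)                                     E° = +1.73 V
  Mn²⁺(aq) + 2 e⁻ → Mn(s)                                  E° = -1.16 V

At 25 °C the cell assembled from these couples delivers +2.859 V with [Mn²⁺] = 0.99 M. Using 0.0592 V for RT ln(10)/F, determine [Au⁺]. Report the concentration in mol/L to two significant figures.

0.30 M

Au⁺/Au is the cathode, Mn²⁺/Mn the anode: E°cell = +2.89 V, n = 2.
Overall reaction: 2 Au⁺(aq) + Mn(s) → 2 Au(s) + Mn²⁺(aq); Q = [Mn²⁺]^1/[Au⁺]^2.
From E = E° − (0.0592/n) log Q: log Q = (E° − E)·n/0.0592 = (+2.89 − (+2.859))·2/0.0592 = 1.0473.
So 2·log[Au⁺] = 1·log(0.99) − log Q = -0.0044 − (1.0473) = -1.0517; log[Au⁺] = -1.0517 / 2 = -0.5259; [Au⁺] = 10^(-0.5259) ≈ 0.30 M.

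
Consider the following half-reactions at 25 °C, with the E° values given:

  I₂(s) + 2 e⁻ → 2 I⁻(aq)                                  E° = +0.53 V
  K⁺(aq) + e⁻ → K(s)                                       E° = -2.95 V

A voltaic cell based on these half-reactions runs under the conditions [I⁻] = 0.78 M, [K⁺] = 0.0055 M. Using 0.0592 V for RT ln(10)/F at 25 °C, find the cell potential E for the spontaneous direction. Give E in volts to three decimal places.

I₂/I⁻ is the cathode (higher E°), K⁺/K the anode: E°cell = +0.53 − (-2.95) = +3.48 V, n = 2.
Overall: I₂(s) + 2 K(s) → 2 I⁻(aq) + 2 K⁺(aq)
Q = [I⁻]^2·[K⁺]^2; log Q = -4.735.
E = E° − (0.0592/n) log Q = +3.48 − (0.0592/2)(-4.735) = +3.620 V.

+3.620 V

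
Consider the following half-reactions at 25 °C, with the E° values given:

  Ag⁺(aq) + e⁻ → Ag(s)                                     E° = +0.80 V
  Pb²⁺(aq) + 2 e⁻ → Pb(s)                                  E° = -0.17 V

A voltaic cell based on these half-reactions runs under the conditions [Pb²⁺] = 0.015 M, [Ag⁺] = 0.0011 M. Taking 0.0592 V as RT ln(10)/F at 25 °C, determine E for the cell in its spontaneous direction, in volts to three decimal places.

+0.849 V

Ag⁺/Ag is the cathode (higher E°), Pb²⁺/Pb the anode: E°cell = +0.80 − (-0.17) = +0.97 V, n = 2.
Overall: 2 Ag⁺(aq) + Pb(s) → 2 Ag(s) + Pb²⁺(aq)
Q = [Pb²⁺] / ([Ag⁺]^2); log Q = 4.093.
E = E° − (0.0592/n) log Q = +0.97 − (0.0592/2)(4.093) = +0.849 V.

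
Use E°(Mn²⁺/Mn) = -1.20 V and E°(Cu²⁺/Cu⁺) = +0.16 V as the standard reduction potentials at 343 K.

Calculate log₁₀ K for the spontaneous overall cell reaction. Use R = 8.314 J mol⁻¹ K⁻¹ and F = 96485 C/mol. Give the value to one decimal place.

Cathode: Cu²⁺/Cu⁺; anode: Mn²⁺/Mn. E°cell = (+0.16) − (-1.20) = +1.36 V, with n = 2.
ΔG° = −nFE° = −RT ln K, so ln K = nFE°/(RT) = (2)(96485)(+1.36) / ((8.314)(343)) = 92.029.
log₁₀ K = 92.029 / ln 10 = 40.0.

40.0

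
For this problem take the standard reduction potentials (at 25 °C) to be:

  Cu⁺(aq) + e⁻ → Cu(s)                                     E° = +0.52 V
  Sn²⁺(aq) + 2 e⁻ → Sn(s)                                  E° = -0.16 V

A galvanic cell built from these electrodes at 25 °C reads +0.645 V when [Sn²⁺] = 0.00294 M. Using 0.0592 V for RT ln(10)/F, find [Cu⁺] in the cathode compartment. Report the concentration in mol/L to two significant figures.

0.014 M

Cu⁺/Cu is the cathode, Sn²⁺/Sn the anode: E°cell = +0.68 V, n = 2.
Overall reaction: 2 Cu⁺(aq) + Sn(s) → 2 Cu(s) + Sn²⁺(aq); Q = [Sn²⁺]^1/[Cu⁺]^2.
From E = E° − (0.0592/n) log Q: log Q = (E° − E)·n/0.0592 = (+0.68 − (+0.645))·2/0.0592 = 1.1824.
So 2·log[Cu⁺] = 1·log(0.00294) − log Q = -2.5317 − (1.1824) = -3.7141; log[Cu⁺] = -3.7141 / 2 = -1.8571; [Cu⁺] = 10^(-1.8571) ≈ 0.014 M.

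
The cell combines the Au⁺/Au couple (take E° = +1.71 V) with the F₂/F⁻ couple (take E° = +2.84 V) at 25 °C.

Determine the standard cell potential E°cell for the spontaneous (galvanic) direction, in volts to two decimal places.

The F₂/F⁻ couple has the higher reduction potential, so it is the cathode; Au⁺/Au is oxidised at the anode.
E°cell = E°(cathode) − E°(anode) = (+2.84) − (+1.71) = +1.13 V.

+1.13 V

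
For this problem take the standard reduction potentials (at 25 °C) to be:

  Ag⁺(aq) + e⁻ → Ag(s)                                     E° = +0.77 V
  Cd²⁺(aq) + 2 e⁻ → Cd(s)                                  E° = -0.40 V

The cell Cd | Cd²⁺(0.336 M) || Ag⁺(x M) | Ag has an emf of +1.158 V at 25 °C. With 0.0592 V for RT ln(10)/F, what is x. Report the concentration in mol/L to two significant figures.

Ag⁺/Ag is the cathode, Cd²⁺/Cd the anode: E°cell = +1.17 V, n = 2.
Overall reaction: 2 Ag⁺(aq) + Cd(s) → 2 Ag(s) + Cd²⁺(aq); Q = [Cd²⁺]^1/[Ag⁺]^2.
From E = E° − (0.0592/n) log Q: log Q = (E° − E)·n/0.0592 = (+1.17 − (+1.158))·2/0.0592 = 0.4054.
So 2·log[Ag⁺] = 1·log(0.336) − log Q = -0.4737 − (0.4054) = -0.8791; log[Ag⁺] = -0.8791 / 2 = -0.4395; [Ag⁺] = 10^(-0.4395) ≈ 0.36 M.

0.36 M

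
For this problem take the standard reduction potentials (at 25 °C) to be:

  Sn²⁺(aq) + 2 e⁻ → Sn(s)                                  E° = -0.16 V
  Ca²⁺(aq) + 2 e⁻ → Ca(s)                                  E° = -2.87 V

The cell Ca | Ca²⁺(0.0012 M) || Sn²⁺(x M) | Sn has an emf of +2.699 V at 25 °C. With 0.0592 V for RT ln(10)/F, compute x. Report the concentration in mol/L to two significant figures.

0.00051 M

Sn²⁺/Sn is the cathode, Ca²⁺/Ca the anode: E°cell = +2.71 V, n = 2.
Overall reaction: Sn²⁺(aq) + Ca(s) → Sn(s) + Ca²⁺(aq); Q = [Ca²⁺]^1/[Sn²⁺]^1.
From E = E° − (0.0592/n) log Q: log Q = (E° − E)·n/0.0592 = (+2.71 − (+2.699))·2/0.0592 = 0.3716.
So 1·log[Sn²⁺] = 1·log(0.0012) − log Q = -2.9208 − (0.3716) = -3.2924; [Sn²⁺] = 10^(-3.2924) ≈ 0.00051 M.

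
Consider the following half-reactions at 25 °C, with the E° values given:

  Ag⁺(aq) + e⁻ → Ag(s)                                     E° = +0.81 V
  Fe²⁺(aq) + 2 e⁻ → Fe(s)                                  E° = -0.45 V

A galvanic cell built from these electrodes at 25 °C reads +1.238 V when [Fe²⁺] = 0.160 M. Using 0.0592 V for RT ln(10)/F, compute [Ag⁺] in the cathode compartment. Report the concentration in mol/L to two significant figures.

Ag⁺/Ag is the cathode, Fe²⁺/Fe the anode: E°cell = +1.26 V, n = 2.
Overall reaction: 2 Ag⁺(aq) + Fe(s) → 2 Ag(s) + Fe²⁺(aq); Q = [Fe²⁺]^1/[Ag⁺]^2.
From E = E° − (0.0592/n) log Q: log Q = (E° − E)·n/0.0592 = (+1.26 − (+1.238))·2/0.0592 = 0.7432.
So 2·log[Ag⁺] = 1·log(0.16) − log Q = -0.7959 − (0.7432) = -1.5391; log[Ag⁺] = -1.5391 / 2 = -0.7695; [Ag⁺] = 10^(-0.7695) ≈ 0.17 M.

0.17 M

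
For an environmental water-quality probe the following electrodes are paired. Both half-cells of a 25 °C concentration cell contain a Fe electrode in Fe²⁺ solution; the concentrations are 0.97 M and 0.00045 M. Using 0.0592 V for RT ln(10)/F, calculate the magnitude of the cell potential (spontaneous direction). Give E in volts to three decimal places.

+0.099 V

For a concentration cell E°cell = 0. The 0.97 M side is the cathode (reduction is favoured where [Fe²⁺] is higher).
With n = 2, E = −(0.0592/2) log([Fe²⁺]ₐₙ/[Fe²⁺]꜀ₐₜ) = −(0.0592/2) log(0.00045/0.97) = −(0.0592/2)(-3.334) = +0.099 V.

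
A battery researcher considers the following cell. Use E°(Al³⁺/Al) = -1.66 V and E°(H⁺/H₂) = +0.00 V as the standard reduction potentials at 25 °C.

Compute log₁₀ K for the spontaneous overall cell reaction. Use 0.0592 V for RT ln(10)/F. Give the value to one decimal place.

Cathode: H⁺/H₂; anode: Al³⁺/Al. E°cell = +1.66 V, n = 6.
log K = nE°cell / 0.0592 = (6)(+1.66) / 0.0592 = 168.2.

168.2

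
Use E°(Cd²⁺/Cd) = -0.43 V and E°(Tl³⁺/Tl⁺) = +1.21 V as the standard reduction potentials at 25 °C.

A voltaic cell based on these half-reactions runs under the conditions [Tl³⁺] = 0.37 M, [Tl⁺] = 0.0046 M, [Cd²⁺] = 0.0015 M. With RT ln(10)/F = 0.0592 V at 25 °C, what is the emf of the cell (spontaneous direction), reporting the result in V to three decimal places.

Tl³⁺/Tl⁺ is the cathode (higher E°), Cd²⁺/Cd the anode: E°cell = +1.21 − (-0.43) = +1.64 V, n = 2.
Overall: Tl³⁺(aq) + Cd(s) → Tl⁺(aq) + Cd²⁺(aq)
Q = [Tl⁺]·[Cd²⁺] / ([Tl³⁺]); log Q = -4.729.
E = E° − (0.0592/n) log Q = +1.64 − (0.0592/2)(-4.729) = +1.780 V.

+1.780 V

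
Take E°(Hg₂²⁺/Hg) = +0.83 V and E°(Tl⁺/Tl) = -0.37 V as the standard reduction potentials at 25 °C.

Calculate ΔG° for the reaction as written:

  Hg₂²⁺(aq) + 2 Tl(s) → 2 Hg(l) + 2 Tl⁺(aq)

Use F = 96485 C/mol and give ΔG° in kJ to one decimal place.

As written, Hg₂²⁺/Hg is reduced (cathode) and Tl⁺/Tl is oxidised (anode), so E°cell = (+0.83) − (-0.37) = +1.20 V.
Balancing electrons gives n = 2.
ΔG° = −nFE° = −(2)(96485)(+1.20) = -231,564 J = -231.6 kJ.

-231.6 kJ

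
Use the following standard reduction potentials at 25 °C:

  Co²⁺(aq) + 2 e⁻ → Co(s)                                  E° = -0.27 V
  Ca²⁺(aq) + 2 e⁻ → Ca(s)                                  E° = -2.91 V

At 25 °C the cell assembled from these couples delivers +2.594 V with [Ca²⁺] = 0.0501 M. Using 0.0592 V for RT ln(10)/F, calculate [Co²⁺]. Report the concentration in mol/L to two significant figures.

0.0014 M

Co²⁺/Co is the cathode, Ca²⁺/Ca the anode: E°cell = +2.64 V, n = 2.
Overall reaction: Co²⁺(aq) + Ca(s) → Co(s) + Ca²⁺(aq); Q = [Ca²⁺]^1/[Co²⁺]^1.
From E = E° − (0.0592/n) log Q: log Q = (E° − E)·n/0.0592 = (+2.64 − (+2.594))·2/0.0592 = 1.5541.
So 1·log[Co²⁺] = 1·log(0.0501) − log Q = -1.3002 − (1.5541) = -2.8543; [Co²⁺] = 10^(-2.8543) ≈ 0.0014 M.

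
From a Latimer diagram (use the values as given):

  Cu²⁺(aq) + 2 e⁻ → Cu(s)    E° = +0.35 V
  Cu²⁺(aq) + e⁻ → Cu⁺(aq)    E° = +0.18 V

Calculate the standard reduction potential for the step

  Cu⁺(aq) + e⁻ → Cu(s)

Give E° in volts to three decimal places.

+0.520 V

Sequential free energies add, so n₃E°₃ = n₁E°₁ + n₂E°₂.
With n₃ = 2, and the known step contributing 1×(+0.18) V, the unknown satisfies 1·E° = 2×(+0.35) − 1×(+0.18) = +0.520.
E° = +0.520 / 1 = +0.520 V.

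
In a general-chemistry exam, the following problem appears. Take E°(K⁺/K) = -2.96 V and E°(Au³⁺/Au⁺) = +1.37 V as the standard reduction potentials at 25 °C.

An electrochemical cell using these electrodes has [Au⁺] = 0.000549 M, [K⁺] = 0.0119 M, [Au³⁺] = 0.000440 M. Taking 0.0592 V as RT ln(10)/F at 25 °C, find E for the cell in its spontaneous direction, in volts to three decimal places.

+4.441 V

Au³⁺/Au⁺ is the cathode (higher E°), K⁺/K the anode: E°cell = +1.37 − (-2.96) = +4.33 V, n = 2.
Overall: Au³⁺(aq) + 2 K(s) → Au⁺(aq) + 2 K⁺(aq)
Q = [Au⁺]·[K⁺]^2 / ([Au³⁺]); log Q = -3.753.
E = E° − (0.0592/n) log Q = +4.33 − (0.0592/2)(-3.753) = +4.441 V.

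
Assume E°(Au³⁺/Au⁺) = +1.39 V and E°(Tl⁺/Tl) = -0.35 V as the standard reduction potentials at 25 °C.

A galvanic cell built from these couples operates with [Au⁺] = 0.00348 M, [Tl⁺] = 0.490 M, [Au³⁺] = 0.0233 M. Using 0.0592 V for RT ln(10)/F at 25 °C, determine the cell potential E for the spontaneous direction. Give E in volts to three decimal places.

Au³⁺/Au⁺ is the cathode (higher E°), Tl⁺/Tl the anode: E°cell = +1.39 − (-0.35) = +1.74 V, n = 2.
Overall: Au³⁺(aq) + 2 Tl(s) → Au⁺(aq) + 2 Tl⁺(aq)
Q = [Au⁺]·[Tl⁺]^2 / ([Au³⁺]); log Q = -1.445.
E = E° − (0.0592/n) log Q = +1.74 − (0.0592/2)(-1.445) = +1.783 V.

+1.783 V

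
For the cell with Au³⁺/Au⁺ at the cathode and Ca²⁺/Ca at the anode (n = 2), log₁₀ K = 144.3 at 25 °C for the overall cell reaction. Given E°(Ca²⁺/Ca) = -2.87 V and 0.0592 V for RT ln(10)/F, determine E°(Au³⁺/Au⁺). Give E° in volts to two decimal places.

E°cell = (0.0592/n)·log K = (0.0592/2)(144.3) = +4.271 V.
Since Au³⁺/Au⁺ is the cathode and Ca²⁺/Ca the anode, E°cell = E°(Au³⁺/Au⁺) − E°(Ca²⁺/Ca).
So E°(Au³⁺/Au⁺) = E°cell + E°(Ca²⁺/Ca) = +4.271 + (-2.87) = +1.40 V.

+1.40 V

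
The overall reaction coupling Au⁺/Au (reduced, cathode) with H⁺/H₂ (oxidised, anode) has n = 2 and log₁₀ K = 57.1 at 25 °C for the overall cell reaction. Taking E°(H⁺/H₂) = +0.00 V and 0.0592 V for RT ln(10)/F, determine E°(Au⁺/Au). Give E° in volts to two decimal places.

E°cell = (0.0592/n)·log K = (0.0592/2)(57.1) = +1.690 V.
Since Au⁺/Au is the cathode and H⁺/H₂ the anode, E°cell = E°(Au⁺/Au) − E°(H⁺/H₂).
So E°(Au⁺/Au) = E°cell + E°(H⁺/H₂) = +1.690 + (+0.00) = +1.69 V.

+1.69 V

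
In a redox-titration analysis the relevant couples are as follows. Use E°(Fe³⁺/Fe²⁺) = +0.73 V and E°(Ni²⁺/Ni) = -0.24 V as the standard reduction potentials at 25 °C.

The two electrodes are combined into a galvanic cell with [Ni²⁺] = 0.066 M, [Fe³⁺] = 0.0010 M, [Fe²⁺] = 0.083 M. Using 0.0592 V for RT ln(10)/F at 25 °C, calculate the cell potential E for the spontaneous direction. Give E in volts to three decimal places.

Fe³⁺/Fe²⁺ is the cathode (higher E°), Ni²⁺/Ni the anode: E°cell = +0.73 − (-0.24) = +0.97 V, n = 2.
Overall: 2 Fe³⁺(aq) + Ni(s) → 2 Fe²⁺(aq) + Ni²⁺(aq)
Q = [Fe²⁺]^2·[Ni²⁺] / ([Fe³⁺]^2); log Q = 2.658.
E = E° − (0.0592/n) log Q = +0.97 − (0.0592/2)(2.658) = +0.891 V.

+0.891 V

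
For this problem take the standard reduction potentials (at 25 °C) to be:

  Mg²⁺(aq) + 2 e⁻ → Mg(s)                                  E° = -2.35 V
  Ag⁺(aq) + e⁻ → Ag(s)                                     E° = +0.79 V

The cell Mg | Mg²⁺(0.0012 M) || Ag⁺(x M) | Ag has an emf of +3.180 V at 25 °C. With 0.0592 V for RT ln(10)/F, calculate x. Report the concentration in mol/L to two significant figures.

0.16 M

Ag⁺/Ag is the cathode, Mg²⁺/Mg the anode: E°cell = +3.14 V, n = 2.
Overall reaction: 2 Ag⁺(aq) + Mg(s) → 2 Ag(s) + Mg²⁺(aq); Q = [Mg²⁺]^1/[Ag⁺]^2.
From E = E° − (0.0592/n) log Q: log Q = (E° − E)·n/0.0592 = (+3.14 − (+3.180))·2/0.0592 = -1.3514.
So 2·log[Ag⁺] = 1·log(0.0012) − log Q = -2.9208 − (-1.3514) = -1.5694; log[Ag⁺] = -1.5694 / 2 = -0.7847; [Ag⁺] = 10^(-0.7847) ≈ 0.16 M.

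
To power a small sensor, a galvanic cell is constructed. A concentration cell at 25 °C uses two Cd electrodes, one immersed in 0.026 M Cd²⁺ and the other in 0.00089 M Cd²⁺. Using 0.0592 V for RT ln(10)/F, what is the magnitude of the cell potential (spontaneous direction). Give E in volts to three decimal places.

For a concentration cell E°cell = 0. The 0.026 M side is the cathode (reduction is favoured where [Cd²⁺] is higher).
With n = 2, E = −(0.0592/2) log([Cd²⁺]ₐₙ/[Cd²⁺]꜀ₐₜ) = −(0.0592/2) log(0.00089/0.026) = −(0.0592/2)(-1.466) = +0.043 V.

+0.043 V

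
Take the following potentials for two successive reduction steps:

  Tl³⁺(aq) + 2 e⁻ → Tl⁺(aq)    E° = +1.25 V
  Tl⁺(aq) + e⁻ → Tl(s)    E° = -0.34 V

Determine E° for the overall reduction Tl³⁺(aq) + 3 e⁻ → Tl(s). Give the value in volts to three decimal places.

+0.720 V

Standard free energies of sequential steps add: ΔG°₃ = ΔG°₁ + ΔG°₂, so n₃E°₃ = n₁E°₁ + n₂E°₂.
E°₃ = (2×+1.25 + 1×-0.34) / 3 = (+2.160) / 3 = +0.720 V.
E° values themselves are not directly additive — weighting by electron count is essential.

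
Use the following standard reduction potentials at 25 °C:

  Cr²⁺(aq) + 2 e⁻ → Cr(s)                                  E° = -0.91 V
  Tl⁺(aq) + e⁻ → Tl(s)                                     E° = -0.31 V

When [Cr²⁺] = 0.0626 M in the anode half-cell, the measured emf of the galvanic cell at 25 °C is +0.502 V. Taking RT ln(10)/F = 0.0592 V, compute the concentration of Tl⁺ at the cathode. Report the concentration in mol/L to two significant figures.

Tl⁺/Tl is the cathode, Cr²⁺/Cr the anode: E°cell = +0.60 V, n = 2.
Overall reaction: 2 Tl⁺(aq) + Cr(s) → 2 Tl(s) + Cr²⁺(aq); Q = [Cr²⁺]^1/[Tl⁺]^2.
From E = E° − (0.0592/n) log Q: log Q = (E° − E)·n/0.0592 = (+0.60 − (+0.502))·2/0.0592 = 3.3108.
So 2·log[Tl⁺] = 1·log(0.0626) − log Q = -1.2034 − (3.3108) = -4.5142; log[Tl⁺] = -4.5142 / 2 = -2.2571; [Tl⁺] = 10^(-2.2571) ≈ 0.0055 M.

0.0055 M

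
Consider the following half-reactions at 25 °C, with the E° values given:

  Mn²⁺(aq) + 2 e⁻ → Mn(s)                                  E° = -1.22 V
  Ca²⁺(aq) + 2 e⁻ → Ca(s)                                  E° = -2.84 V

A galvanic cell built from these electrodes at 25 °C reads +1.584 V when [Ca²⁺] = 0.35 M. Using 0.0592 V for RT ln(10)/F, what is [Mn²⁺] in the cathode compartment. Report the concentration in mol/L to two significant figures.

Mn²⁺/Mn is the cathode, Ca²⁺/Ca the anode: E°cell = +1.62 V, n = 2.
Overall reaction: Mn²⁺(aq) + Ca(s) → Mn(s) + Ca²⁺(aq); Q = [Ca²⁺]^1/[Mn²⁺]^1.
From E = E° − (0.0592/n) log Q: log Q = (E° − E)·n/0.0592 = (+1.62 − (+1.584))·2/0.0592 = 1.2162.
So 1·log[Mn²⁺] = 1·log(0.35) − log Q = -0.4559 − (1.2162) = -1.6721; [Mn²⁺] = 10^(-1.6721) ≈ 0.021 M.

0.021 M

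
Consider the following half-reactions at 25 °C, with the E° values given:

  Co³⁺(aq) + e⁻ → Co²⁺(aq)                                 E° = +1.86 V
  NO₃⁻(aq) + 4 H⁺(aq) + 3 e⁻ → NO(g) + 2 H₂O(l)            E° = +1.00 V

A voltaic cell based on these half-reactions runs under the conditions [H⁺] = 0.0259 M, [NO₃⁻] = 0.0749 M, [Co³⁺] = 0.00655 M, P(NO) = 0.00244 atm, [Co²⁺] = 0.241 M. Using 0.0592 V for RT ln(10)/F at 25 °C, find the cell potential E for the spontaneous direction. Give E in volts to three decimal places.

Co³⁺/Co²⁺ is the cathode (higher E°), NO₃⁻/NO the anode: E°cell = +1.86 − (+1.00) = +0.86 V, n = 3.
Overall: 3 Co³⁺(aq) + NO(g) + 2 H₂O(l) → 3 Co²⁺(aq) + NO₃⁻(aq) + 4 H⁺(aq)
Q = [Co²⁺]^3·[NO₃⁻]·[H⁺]^4 / ([Co³⁺]^3·P(NO)); log Q = -0.162.
E = E° − (0.0592/n) log Q = +0.86 − (0.0592/3)(-0.162) = +0.863 V.

+0.863 V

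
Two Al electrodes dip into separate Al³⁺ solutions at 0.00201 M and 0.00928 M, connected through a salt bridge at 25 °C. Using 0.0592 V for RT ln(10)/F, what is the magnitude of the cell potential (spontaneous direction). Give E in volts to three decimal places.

For a concentration cell E°cell = 0. The 0.00928 M side is the cathode (reduction is favoured where [Al³⁺] is higher).
With n = 3, E = −(0.0592/3) log([Al³⁺]ₐₙ/[Al³⁺]꜀ₐₜ) = −(0.0592/3) log(0.00201/0.00928) = −(0.0592/3)(-0.664) = +0.013 V.

+0.013 V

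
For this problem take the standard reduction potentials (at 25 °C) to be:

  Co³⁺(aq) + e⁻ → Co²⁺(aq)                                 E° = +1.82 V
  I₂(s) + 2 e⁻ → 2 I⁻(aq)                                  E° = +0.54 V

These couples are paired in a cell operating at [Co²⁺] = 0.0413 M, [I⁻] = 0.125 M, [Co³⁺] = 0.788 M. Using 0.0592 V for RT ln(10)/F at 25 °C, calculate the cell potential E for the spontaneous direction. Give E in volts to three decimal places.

Co³⁺/Co²⁺ is the cathode (higher E°), I₂/I⁻ the anode: E°cell = +1.82 − (+0.54) = +1.28 V, n = 2.
Overall: 2 Co³⁺(aq) + 2 I⁻(aq) → 2 Co²⁺(aq) + I₂(s)
Q = [Co²⁺]^2 / ([Co³⁺]^2·[I⁻]^2); log Q = -0.755.
E = E° − (0.0592/n) log Q = +1.28 − (0.0592/2)(-0.755) = +1.302 V.

+1.302 V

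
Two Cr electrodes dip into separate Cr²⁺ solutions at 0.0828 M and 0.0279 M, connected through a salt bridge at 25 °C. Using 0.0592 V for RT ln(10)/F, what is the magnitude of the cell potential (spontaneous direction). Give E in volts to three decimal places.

For a concentration cell E°cell = 0. The 0.0828 M side is the cathode (reduction is favoured where [Cr²⁺] is higher).
With n = 2, E = −(0.0592/2) log([Cr²⁺]ₐₙ/[Cr²⁺]꜀ₐₜ) = −(0.0592/2) log(0.0279/0.0828) = −(0.0592/2)(-0.472) = +0.014 V.

+0.014 V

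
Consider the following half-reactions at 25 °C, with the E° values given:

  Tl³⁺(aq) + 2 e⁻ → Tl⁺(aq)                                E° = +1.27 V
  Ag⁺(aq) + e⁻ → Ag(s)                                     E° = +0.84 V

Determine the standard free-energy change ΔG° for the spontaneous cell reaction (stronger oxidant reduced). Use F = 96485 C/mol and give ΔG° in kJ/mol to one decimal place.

-83.0 kJ/mol

Tl³⁺/Tl⁺ (E° = +1.27 V) is the cathode; Ag⁺/Ag (E° = +0.84 V) is the anode, so E°cell = +0.43 V.
Balancing electrons gives n = 2 (lcm of 2 and 1).
ΔG° = −nFE° = −(2)(96485)(+0.43) = -82,977 J = -83.0 kJ/mol.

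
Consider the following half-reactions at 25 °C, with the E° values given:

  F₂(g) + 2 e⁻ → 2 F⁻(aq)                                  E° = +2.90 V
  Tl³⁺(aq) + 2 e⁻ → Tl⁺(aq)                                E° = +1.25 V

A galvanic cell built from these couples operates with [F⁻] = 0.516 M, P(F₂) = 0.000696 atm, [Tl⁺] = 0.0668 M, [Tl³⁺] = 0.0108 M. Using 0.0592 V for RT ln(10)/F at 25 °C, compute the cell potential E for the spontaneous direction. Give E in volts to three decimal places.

F₂/F⁻ is the cathode (higher E°), Tl³⁺/Tl⁺ the anode: E°cell = +2.90 − (+1.25) = +1.65 V, n = 2.
Overall: F₂(g) + Tl⁺(aq) → 2 F⁻(aq) + Tl³⁺(aq)
Q = [F⁻]^2·[Tl³⁺] / (P(F₂)·[Tl⁺]); log Q = 1.791.
E = E° − (0.0592/n) log Q = +1.65 − (0.0592/2)(1.791) = +1.597 V.

+1.597 V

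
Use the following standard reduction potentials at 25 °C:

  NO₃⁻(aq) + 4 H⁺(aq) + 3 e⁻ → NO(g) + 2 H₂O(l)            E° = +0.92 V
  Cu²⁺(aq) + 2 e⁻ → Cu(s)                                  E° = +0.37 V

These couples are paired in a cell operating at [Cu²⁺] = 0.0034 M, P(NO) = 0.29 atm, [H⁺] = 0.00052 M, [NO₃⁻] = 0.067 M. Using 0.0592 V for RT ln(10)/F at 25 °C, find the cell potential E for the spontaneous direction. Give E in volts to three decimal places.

+0.351 V

NO₃⁻/NO is the cathode (higher E°), Cu²⁺/Cu the anode: E°cell = +0.92 − (+0.37) = +0.55 V, n = 6.
Overall: 2 NO₃⁻(aq) + 8 H⁺(aq) + 3 Cu(s) → 2 NO(g) + 4 H₂O(l) + 3 Cu²⁺(aq)
Q = P(NO)^2·[Cu²⁺]^3 / ([NO₃⁻]^2·[H⁺]^8); log Q = 20.139.
E = E° − (0.0592/n) log Q = +0.55 − (0.0592/6)(20.139) = +0.351 V.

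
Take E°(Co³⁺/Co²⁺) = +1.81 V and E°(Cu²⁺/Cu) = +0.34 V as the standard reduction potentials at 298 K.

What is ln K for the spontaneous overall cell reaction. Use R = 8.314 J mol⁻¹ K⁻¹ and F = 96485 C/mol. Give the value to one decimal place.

Cathode: Co³⁺/Co²⁺; anode: Cu²⁺/Cu. E°cell = (+1.81) − (+0.34) = +1.47 V, with n = 2.
ΔG° = −nFE° = −RT ln K, so ln K = nFE°/(RT) = (2)(96485)(+1.47) / ((8.314)(298)) = 114.494.

114.5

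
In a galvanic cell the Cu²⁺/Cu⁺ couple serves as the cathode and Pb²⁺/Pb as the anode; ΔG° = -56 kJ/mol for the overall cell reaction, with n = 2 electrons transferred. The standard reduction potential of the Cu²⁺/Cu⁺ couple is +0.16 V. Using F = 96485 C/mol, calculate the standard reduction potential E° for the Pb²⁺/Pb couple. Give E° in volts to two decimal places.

E°cell = −ΔG°/(nF) = −(-56×10³)/((2)(96485)) = +0.290 V.
Since Cu²⁺/Cu⁺ is the cathode and Pb²⁺/Pb the anode, E°cell = E°(Cu²⁺/Cu⁺) − E°(Pb²⁺/Pb).
So E°(Pb²⁺/Pb) = E°(Cu²⁺/Cu⁺) − E°cell = (+0.16) − (+0.290) = -0.13 V.

-0.13 V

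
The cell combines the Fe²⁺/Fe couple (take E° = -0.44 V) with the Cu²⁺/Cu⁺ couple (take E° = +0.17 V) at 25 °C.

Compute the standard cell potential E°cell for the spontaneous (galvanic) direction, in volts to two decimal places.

+0.61 V

The Cu²⁺/Cu⁺ couple has the higher reduction potential, so it is the cathode; Fe²⁺/Fe is oxidised at the anode.
E°cell = E°(cathode) − E°(anode) = (+0.17) − (-0.44) = +0.61 V.
Since E°cell > 0, the reaction is spontaneous under standard conditions.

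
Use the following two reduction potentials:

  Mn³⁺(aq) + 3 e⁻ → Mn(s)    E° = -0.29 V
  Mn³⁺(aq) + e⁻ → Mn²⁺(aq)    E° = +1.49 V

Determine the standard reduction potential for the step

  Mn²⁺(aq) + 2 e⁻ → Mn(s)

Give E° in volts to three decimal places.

-1.180 V

Sequential free energies add, so n₃E°₃ = n₁E°₁ + n₂E°₂.
With n₃ = 3, and the known step contributing 1×(+1.49) V, the unknown satisfies 2·E° = 3×(-0.29) − 1×(+1.49) = -2.360.
E° = -2.360 / 2 = -1.180 V.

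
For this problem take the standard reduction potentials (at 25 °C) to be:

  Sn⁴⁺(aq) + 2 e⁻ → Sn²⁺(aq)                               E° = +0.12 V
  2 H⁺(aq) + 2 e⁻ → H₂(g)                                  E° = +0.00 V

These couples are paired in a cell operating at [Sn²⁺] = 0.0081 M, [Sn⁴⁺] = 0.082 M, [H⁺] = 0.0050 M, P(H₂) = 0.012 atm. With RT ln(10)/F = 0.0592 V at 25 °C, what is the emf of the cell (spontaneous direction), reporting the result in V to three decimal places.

Sn⁴⁺/Sn²⁺ is the cathode (higher E°), H⁺/H₂ the anode: E°cell = +0.12 − (+0.00) = +0.12 V, n = 2.
Overall: Sn⁴⁺(aq) + H₂(g) → Sn²⁺(aq) + 2 H⁺(aq)
Q = [Sn²⁺]·[H⁺]^2 / ([Sn⁴⁺]·P(H₂)); log Q = -3.687.
E = E° − (0.0592/n) log Q = +0.12 − (0.0592/2)(-3.687) = +0.229 V.

+0.229 V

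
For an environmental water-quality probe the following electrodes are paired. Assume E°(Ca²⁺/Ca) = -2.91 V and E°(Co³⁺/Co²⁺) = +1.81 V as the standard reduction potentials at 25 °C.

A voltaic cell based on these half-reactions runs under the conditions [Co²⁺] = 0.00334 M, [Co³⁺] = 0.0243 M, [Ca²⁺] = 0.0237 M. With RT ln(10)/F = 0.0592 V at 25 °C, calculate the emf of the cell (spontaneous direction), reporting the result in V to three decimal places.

+4.819 V

Co³⁺/Co²⁺ is the cathode (higher E°), Ca²⁺/Ca the anode: E°cell = +1.81 − (-2.91) = +4.72 V, n = 2.
Overall: 2 Co³⁺(aq) + Ca(s) → 2 Co²⁺(aq) + Ca²⁺(aq)
Q = [Co²⁺]^2·[Ca²⁺] / ([Co³⁺]^2); log Q = -3.349.
E = E° − (0.0592/n) log Q = +4.72 − (0.0592/2)(-3.349) = +4.819 V.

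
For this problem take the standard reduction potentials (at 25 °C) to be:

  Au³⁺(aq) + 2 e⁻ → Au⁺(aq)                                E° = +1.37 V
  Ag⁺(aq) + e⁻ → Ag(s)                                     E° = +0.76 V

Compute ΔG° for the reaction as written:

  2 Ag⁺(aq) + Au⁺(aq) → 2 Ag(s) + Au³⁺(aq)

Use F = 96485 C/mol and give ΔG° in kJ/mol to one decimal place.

As written, Ag⁺/Ag is reduced (cathode) and Au³⁺/Au⁺ is oxidised (anode), so E°cell = (+0.76) − (+1.37) = -0.61 V.
Balancing electrons gives n = 2.
ΔG° = −nFE° = −(2)(96485)(-0.61) = 117,712 J = +117.7 kJ/mol.

+117.7 kJ/mol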